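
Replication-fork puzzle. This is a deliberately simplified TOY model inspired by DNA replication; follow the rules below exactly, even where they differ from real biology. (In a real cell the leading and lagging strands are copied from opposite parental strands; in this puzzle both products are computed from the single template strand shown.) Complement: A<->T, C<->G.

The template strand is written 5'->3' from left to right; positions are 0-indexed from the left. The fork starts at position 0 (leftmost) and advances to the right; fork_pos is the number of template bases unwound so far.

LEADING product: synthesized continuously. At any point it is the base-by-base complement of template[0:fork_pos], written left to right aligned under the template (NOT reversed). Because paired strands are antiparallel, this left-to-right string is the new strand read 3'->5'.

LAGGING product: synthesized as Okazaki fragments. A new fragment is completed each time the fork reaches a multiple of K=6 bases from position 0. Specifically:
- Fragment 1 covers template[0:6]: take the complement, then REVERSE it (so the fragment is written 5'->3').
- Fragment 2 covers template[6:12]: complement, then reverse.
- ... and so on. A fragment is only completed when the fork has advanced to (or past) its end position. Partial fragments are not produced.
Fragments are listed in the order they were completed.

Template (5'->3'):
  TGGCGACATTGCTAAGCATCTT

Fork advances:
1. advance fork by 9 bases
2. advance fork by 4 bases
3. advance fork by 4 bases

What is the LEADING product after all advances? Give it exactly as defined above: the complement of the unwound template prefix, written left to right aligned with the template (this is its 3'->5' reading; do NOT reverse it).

Step 1: advance 9 -> fork_pos = 0 + 9 = 9.
Step 2: advance 4 -> fork_pos = 9 + 4 = 13.
Step 3: advance 4 -> fork_pos = 13 + 4 = 17.
Unwound prefix: template[0:17] = TGGCGACATTGCTAAGC
Complement it base by base (A<->T, C<->G), keeping left-to-right order:
  [0:5] TGGCG -> ACCGC
  [5:10] ACATT -> TGTAA
  [10:15] GCTAA -> CGATT
  [15:17] GC -> CG
Concatenate: ACCGCTGTAACGATTCG (length 17; written aligned with the template, i.e. 3'->5').

Answer: ACCGCTGTAACGATTCG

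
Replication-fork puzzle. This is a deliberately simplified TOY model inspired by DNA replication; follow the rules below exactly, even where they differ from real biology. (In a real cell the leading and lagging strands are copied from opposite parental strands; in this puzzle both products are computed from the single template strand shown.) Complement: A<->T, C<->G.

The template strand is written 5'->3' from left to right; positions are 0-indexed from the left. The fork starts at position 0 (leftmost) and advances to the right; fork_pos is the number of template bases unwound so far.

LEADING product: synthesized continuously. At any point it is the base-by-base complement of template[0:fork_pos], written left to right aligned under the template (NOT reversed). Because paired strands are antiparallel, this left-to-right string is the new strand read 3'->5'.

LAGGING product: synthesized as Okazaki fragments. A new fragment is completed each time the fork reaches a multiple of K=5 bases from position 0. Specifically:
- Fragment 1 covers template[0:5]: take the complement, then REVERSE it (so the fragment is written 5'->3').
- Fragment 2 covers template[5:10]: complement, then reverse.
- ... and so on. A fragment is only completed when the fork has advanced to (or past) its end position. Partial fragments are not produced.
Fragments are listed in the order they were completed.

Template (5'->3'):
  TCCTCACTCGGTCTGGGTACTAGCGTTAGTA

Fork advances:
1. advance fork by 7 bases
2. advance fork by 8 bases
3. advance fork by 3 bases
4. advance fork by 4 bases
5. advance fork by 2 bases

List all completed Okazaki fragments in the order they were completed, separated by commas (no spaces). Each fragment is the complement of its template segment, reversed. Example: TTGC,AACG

Answer: GAGGA,CGAGT,CAGAC,GTACC

Derivation:
Step 1: advance 7 -> fork_pos = 0 + 7 = 7. Reached multiple(s) of 5: 5 -> fragment 1 completed (1 total).
Step 2: advance 8 -> fork_pos = 7 + 8 = 15. Reached multiple(s) of 5: 10, 15 -> fragments 2-3 completed (3 total).
Step 3: advance 3 -> fork_pos = 15 + 3 = 18. Next multiple of 5 is 20 (not reached); still 3 fragment(s).
Step 4: advance 4 -> fork_pos = 18 + 4 = 22. Reached multiple(s) of 5: 20 -> fragment 4 completed (4 total).
Step 5: advance 2 -> fork_pos = 22 + 2 = 24. Next multiple of 5 is 25 (not reached); still 4 fragment(s).
Final fork_pos = 24, so 4 fragment(s) are complete. Build each: template segment -> complement -> reverse.
Fragment 1: template[0:5] = TCCTC -> complement AGGAG -> reversed GAGGA
Fragment 2: template[5:10] = ACTCG -> complement TGAGC -> reversed CGAGT
Fragment 3: template[10:15] = GTCTG -> complement CAGAC -> reversed CAGAC
Fragment 4: template[15:20] = GGTAC -> complement CCATG -> reversed GTACC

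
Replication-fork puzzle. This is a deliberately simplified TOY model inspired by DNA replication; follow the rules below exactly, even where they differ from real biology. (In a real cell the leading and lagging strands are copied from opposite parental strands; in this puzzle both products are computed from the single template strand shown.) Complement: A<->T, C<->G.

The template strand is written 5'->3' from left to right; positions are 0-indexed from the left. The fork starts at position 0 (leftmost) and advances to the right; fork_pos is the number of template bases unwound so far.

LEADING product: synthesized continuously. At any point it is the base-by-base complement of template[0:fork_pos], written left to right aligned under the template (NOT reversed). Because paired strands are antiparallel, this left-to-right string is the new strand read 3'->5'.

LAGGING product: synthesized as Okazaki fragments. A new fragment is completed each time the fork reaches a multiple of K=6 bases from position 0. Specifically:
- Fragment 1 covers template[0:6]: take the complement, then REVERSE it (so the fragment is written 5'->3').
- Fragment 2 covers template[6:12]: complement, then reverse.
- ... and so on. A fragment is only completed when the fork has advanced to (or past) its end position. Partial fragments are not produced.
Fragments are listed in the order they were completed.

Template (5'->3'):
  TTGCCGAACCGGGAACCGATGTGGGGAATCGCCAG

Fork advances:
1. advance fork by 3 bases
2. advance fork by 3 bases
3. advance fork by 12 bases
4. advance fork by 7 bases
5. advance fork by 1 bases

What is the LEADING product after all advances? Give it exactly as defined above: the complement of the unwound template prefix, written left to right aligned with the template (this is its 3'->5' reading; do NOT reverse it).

Answer: AACGGCTTGGCCCTTGGCTACACCCC

Derivation:
Step 1: advance 3 -> fork_pos = 0 + 3 = 3.
Step 2: advance 3 -> fork_pos = 3 + 3 = 6.
Step 3: advance 12 -> fork_pos = 6 + 12 = 18.
Step 4: advance 7 -> fork_pos = 18 + 7 = 25.
Step 5: advance 1 -> fork_pos = 25 + 1 = 26.
Unwound prefix: template[0:26] = TTGCCGAACCGGGAACCGATGTGGGG
Complement it base by base (A<->T, C<->G), keeping left-to-right order:
  [0:5] TTGCC -> AACGG
  [5:10] GAACC -> CTTGG
  [10:15] GGGAA -> CCCTT
  [15:20] CCGAT -> GGCTA
  [20:25] GTGGG -> CACCC
  [25:26] G -> C
Concatenate: AACGGCTTGGCCCTTGGCTACACCCC (length 26; written aligned with the template, i.e. 3'->5').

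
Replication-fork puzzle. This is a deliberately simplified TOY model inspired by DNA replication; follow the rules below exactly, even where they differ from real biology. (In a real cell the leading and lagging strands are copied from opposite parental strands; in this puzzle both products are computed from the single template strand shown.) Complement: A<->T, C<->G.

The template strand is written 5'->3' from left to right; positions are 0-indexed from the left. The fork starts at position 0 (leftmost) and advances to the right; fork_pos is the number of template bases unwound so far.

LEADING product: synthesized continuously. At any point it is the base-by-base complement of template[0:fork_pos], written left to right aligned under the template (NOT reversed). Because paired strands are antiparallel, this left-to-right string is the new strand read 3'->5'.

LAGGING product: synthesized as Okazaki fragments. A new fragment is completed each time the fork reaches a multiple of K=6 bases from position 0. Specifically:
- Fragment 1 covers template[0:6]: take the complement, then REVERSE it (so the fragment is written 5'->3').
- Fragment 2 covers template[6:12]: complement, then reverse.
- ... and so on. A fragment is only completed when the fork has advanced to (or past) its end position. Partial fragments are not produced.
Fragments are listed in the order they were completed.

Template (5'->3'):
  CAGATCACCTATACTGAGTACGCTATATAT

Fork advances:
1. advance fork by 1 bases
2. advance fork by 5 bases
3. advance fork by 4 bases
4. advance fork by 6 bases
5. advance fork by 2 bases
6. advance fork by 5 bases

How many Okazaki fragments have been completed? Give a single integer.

Answer: 3

Derivation:
Step 1: advance 1 -> fork_pos = 0 + 1 = 1. Next multiple of 6 is 6 (not reached); still 0 fragment(s).
Step 2: advance 5 -> fork_pos = 1 + 5 = 6. Reached multiple(s) of 6: 6 -> fragment 1 completed (1 total).
Step 3: advance 4 -> fork_pos = 6 + 4 = 10. Next multiple of 6 is 12 (not reached); still 1 fragment(s).
Step 4: advance 6 -> fork_pos = 10 + 6 = 16. Reached multiple(s) of 6: 12 -> fragment 2 completed (2 total).
Step 5: advance 2 -> fork_pos = 16 + 2 = 18. Reached multiple(s) of 6: 18 -> fragment 3 completed (3 total).
Step 6: advance 5 -> fork_pos = 18 + 5 = 23. Next multiple of 6 is 24 (not reached); still 3 fragment(s).
Check: final fork_pos = 23; the multiples of 6 that are <= 23 are 6..18 -> 23 // 6 = 3 completed fragment(s).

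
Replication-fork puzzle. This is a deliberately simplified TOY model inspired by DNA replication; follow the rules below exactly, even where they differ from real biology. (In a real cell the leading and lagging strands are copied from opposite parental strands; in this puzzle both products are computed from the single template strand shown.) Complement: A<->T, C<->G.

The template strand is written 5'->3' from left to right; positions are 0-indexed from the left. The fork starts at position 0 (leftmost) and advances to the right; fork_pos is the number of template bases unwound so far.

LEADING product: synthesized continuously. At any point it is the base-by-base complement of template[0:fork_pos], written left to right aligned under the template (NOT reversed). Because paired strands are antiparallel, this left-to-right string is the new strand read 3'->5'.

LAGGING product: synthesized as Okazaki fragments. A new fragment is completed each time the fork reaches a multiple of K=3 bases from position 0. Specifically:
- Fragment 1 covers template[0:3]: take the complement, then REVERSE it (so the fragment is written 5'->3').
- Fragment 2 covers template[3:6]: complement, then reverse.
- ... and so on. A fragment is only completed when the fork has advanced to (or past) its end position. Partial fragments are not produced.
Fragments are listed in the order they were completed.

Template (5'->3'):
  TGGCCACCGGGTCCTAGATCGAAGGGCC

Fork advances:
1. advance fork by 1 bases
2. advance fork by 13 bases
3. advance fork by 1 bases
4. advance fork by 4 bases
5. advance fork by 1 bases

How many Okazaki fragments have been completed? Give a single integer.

Step 1: advance 1 -> fork_pos = 0 + 1 = 1. Next multiple of 3 is 3 (not reached); still 0 fragment(s).
Step 2: advance 13 -> fork_pos = 1 + 13 = 14. Reached multiple(s) of 3: 3, 6, 9, 12 -> fragments 1-4 completed (4 total).
Step 3: advance 1 -> fork_pos = 14 + 1 = 15. Reached multiple(s) of 3: 15 -> fragment 5 completed (5 total).
Step 4: advance 4 -> fork_pos = 15 + 4 = 19. Reached multiple(s) of 3: 18 -> fragment 6 completed (6 total).
Step 5: advance 1 -> fork_pos = 19 + 1 = 20. Next multiple of 3 is 21 (not reached); still 6 fragment(s).
Check: final fork_pos = 20; the multiples of 3 that are <= 20 are 3..18 -> 20 // 3 = 6 completed fragment(s).

Answer: 6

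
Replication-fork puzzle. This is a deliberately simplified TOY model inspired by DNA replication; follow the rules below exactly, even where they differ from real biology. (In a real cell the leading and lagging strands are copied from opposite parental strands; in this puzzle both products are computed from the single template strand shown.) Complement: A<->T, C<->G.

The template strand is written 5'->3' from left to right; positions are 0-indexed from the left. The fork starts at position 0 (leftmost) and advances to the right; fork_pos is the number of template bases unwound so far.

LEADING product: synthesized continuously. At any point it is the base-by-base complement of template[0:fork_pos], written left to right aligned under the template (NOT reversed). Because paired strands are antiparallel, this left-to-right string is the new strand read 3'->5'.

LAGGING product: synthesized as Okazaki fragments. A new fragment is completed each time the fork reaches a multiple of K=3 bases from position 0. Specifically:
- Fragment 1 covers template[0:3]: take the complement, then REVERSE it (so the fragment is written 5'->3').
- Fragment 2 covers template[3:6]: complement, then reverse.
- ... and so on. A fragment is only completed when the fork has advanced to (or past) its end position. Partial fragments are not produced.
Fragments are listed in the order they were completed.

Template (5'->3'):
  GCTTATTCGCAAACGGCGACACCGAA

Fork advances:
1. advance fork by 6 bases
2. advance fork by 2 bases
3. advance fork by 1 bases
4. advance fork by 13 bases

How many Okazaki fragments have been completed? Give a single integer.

Step 1: advance 6 -> fork_pos = 0 + 6 = 6. Reached multiple(s) of 3: 3, 6 -> fragments 1-2 completed (2 total).
Step 2: advance 2 -> fork_pos = 6 + 2 = 8. Next multiple of 3 is 9 (not reached); still 2 fragment(s).
Step 3: advance 1 -> fork_pos = 8 + 1 = 9. Reached multiple(s) of 3: 9 -> fragment 3 completed (3 total).
Step 4: advance 13 -> fork_pos = 9 + 13 = 22. Reached multiple(s) of 3: 12, 15, 18, 21 -> fragments 4-7 completed (7 total).
Check: final fork_pos = 22; the multiples of 3 that are <= 22 are 3..21 -> 22 // 3 = 7 completed fragment(s).

Answer: 7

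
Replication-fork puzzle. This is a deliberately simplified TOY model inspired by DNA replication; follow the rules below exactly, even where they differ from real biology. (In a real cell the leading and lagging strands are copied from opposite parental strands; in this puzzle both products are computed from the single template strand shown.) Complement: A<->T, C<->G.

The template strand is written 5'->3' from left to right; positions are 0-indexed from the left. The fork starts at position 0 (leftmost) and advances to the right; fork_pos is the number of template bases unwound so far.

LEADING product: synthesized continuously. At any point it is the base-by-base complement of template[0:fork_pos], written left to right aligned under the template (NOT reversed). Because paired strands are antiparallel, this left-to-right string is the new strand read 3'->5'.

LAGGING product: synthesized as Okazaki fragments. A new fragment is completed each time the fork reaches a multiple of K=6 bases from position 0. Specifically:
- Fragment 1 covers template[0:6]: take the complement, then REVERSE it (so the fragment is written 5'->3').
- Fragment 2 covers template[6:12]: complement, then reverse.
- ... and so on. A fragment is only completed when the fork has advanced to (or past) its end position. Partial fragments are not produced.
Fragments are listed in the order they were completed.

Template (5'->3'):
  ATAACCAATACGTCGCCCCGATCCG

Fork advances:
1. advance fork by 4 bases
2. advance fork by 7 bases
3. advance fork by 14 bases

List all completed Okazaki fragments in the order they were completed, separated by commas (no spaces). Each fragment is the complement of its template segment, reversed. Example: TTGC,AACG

Step 1: advance 4 -> fork_pos = 0 + 4 = 4. Next multiple of 6 is 6 (not reached); still 0 fragment(s).
Step 2: advance 7 -> fork_pos = 4 + 7 = 11. Reached multiple(s) of 6: 6 -> fragment 1 completed (1 total).
Step 3: advance 14 -> fork_pos = 11 + 14 = 25. Reached multiple(s) of 6: 12, 18, 24 -> fragments 2-4 completed (4 total).
Final fork_pos = 25, so 4 fragment(s) are complete. Build each: template segment -> complement -> reverse.
Fragment 1: template[0:6] = ATAACC -> complement TATTGG -> reversed GGTTAT
Fragment 2: template[6:12] = AATACG -> complement TTATGC -> reversed CGTATT
Fragment 3: template[12:18] = TCGCCC -> complement AGCGGG -> reversed GGGCGA
Fragment 4: template[18:24] = CGATCC -> complement GCTAGG -> reversed GGATCG

Answer: GGTTAT,CGTATT,GGGCGA,GGATCG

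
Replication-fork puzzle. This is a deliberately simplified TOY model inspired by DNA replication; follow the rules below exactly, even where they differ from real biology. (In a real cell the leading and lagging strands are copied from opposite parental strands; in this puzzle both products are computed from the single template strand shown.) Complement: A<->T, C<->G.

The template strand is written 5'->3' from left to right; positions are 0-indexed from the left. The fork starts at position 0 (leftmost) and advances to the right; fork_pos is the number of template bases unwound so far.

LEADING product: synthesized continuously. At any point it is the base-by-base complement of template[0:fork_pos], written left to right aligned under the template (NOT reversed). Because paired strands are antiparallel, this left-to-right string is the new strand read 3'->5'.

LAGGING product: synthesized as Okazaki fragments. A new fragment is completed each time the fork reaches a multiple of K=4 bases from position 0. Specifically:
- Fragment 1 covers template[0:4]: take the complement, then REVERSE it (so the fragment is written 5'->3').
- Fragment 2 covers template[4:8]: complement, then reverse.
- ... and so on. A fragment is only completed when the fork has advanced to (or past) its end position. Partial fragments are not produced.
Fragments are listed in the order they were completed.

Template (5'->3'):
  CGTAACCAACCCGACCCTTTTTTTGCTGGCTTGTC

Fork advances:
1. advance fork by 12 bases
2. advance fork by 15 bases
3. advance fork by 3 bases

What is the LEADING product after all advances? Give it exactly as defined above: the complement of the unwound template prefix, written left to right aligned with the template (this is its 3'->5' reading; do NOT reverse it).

Answer: GCATTGGTTGGGCTGGGAAAAAAACGACCG

Derivation:
Step 1: advance 12 -> fork_pos = 0 + 12 = 12.
Step 2: advance 15 -> fork_pos = 12 + 15 = 27.
Step 3: advance 3 -> fork_pos = 27 + 3 = 30.
Unwound prefix: template[0:30] = CGTAACCAACCCGACCCTTTTTTTGCTGGC
Complement it base by base (A<->T, C<->G), keeping left-to-right order:
  [0:5] CGTAA -> GCATT
  [5:10] CCAAC -> GGTTG
  [10:15] CCGAC -> GGCTG
  [15:20] CCTTT -> GGAAA
  [20:25] TTTTG -> AAAAC
  [25:30] CTGGC -> GACCG
Concatenate: GCATTGGTTGGGCTGGGAAAAAAACGACCG (length 30; written aligned with the template, i.e. 3'->5').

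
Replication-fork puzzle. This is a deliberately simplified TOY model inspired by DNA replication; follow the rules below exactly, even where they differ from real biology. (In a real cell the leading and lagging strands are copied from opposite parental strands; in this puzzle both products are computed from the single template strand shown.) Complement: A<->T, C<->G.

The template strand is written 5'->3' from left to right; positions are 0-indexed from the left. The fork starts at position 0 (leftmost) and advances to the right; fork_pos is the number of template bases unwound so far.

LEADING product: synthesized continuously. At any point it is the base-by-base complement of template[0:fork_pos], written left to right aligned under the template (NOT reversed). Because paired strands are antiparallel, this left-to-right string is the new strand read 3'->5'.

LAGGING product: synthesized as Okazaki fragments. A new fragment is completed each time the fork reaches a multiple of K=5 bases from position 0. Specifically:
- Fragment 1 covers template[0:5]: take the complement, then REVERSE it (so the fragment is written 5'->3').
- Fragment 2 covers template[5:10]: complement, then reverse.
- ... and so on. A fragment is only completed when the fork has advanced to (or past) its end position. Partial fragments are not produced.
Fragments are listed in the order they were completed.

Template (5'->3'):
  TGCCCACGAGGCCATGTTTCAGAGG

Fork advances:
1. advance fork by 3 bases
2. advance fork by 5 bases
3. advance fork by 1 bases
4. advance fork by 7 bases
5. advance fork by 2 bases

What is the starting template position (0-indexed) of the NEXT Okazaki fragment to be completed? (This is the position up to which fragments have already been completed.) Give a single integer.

Step 1: advance 3 -> fork_pos = 0 + 3 = 3. Next multiple of 5 is 5 (not reached); still 0 fragment(s).
Step 2: advance 5 -> fork_pos = 3 + 5 = 8. Reached multiple(s) of 5: 5 -> fragment 1 completed (1 total).
Step 3: advance 1 -> fork_pos = 8 + 1 = 9. Next multiple of 5 is 10 (not reached); still 1 fragment(s).
Step 4: advance 7 -> fork_pos = 9 + 7 = 16. Reached multiple(s) of 5: 10, 15 -> fragments 2-3 completed (3 total).
Step 5: advance 2 -> fork_pos = 16 + 2 = 18. Next multiple of 5 is 20 (not reached); still 3 fragment(s).
3 fragment(s) completed, covering template[0:15] (3 x 5 = 15). The next fragment, fragment 4, covers template[15:20], so it starts at position 15.

Answer: 15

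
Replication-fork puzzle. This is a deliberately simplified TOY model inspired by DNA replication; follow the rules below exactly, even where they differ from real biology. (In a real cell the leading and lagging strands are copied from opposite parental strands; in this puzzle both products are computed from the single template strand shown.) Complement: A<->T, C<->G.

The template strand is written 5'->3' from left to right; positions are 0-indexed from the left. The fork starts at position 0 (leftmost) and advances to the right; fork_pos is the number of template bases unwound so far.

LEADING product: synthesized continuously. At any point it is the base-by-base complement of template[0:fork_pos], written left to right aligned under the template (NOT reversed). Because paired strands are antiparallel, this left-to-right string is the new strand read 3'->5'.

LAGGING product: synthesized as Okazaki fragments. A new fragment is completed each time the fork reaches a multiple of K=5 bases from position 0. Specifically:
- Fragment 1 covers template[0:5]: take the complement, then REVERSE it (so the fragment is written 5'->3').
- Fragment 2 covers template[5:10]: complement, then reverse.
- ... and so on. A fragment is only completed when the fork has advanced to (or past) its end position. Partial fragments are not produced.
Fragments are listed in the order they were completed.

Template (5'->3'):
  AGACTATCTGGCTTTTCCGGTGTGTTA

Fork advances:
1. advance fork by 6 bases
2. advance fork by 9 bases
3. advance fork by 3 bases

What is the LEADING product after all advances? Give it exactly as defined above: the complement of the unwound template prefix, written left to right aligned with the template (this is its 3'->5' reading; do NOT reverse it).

Step 1: advance 6 -> fork_pos = 0 + 6 = 6.
Step 2: advance 9 -> fork_pos = 6 + 9 = 15.
Step 3: advance 3 -> fork_pos = 15 + 3 = 18.
Unwound prefix: template[0:18] = AGACTATCTGGCTTTTCC
Complement it base by base (A<->T, C<->G), keeping left-to-right order:
  [0:5] AGACT -> TCTGA
  [5:10] ATCTG -> TAGAC
  [10:15] GCTTT -> CGAAA
  [15:18] TCC -> AGG
Concatenate: TCTGATAGACCGAAAAGG (length 18; written aligned with the template, i.e. 3'->5').

Answer: TCTGATAGACCGAAAAGG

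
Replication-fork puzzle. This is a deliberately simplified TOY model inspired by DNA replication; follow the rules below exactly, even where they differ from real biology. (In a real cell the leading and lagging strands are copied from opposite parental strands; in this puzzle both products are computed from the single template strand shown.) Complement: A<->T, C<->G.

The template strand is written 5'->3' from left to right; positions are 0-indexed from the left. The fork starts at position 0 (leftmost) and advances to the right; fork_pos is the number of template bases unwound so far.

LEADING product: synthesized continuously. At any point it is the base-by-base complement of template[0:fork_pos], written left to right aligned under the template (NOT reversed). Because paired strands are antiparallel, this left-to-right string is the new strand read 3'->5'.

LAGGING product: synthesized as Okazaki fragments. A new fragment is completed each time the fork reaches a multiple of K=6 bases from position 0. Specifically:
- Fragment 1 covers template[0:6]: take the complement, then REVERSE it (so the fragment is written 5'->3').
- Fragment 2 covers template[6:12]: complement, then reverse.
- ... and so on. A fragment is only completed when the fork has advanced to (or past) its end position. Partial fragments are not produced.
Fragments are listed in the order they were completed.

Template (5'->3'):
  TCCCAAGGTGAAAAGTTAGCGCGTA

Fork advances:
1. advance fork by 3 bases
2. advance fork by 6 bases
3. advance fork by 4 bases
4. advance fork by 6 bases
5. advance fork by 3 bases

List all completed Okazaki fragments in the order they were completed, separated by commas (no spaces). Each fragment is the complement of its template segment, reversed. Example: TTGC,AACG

Answer: TTGGGA,TTCACC,TAACTT

Derivation:
Step 1: advance 3 -> fork_pos = 0 + 3 = 3. Next multiple of 6 is 6 (not reached); still 0 fragment(s).
Step 2: advance 6 -> fork_pos = 3 + 6 = 9. Reached multiple(s) of 6: 6 -> fragment 1 completed (1 total).
Step 3: advance 4 -> fork_pos = 9 + 4 = 13. Reached multiple(s) of 6: 12 -> fragment 2 completed (2 total).
Step 4: advance 6 -> fork_pos = 13 + 6 = 19. Reached multiple(s) of 6: 18 -> fragment 3 completed (3 total).
Step 5: advance 3 -> fork_pos = 19 + 3 = 22. Next multiple of 6 is 24 (not reached); still 3 fragment(s).
Final fork_pos = 22, so 3 fragment(s) are complete. Build each: template segment -> complement -> reverse.
Fragment 1: template[0:6] = TCCCAA -> complement AGGGTT -> reversed TTGGGA
Fragment 2: template[6:12] = GGTGAA -> complement CCACTT -> reversed TTCACC
Fragment 3: template[12:18] = AAGTTA -> complement TTCAAT -> reversed TAACTT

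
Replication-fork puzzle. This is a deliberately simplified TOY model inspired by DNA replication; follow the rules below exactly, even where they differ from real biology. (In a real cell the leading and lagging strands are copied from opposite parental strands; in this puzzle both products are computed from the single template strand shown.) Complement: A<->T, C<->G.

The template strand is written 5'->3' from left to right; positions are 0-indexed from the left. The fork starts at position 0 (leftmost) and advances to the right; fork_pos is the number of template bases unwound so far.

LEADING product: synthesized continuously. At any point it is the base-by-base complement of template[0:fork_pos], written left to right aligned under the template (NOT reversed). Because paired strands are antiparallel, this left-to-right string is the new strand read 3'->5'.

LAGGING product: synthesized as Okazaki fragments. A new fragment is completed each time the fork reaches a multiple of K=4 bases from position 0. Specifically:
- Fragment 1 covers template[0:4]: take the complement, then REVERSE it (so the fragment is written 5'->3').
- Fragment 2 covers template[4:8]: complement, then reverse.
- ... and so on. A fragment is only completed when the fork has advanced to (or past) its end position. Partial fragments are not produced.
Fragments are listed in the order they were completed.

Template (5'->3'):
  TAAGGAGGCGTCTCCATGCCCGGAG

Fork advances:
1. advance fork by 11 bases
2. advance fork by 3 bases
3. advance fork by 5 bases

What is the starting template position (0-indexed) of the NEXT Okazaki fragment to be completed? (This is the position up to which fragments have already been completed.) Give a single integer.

Step 1: advance 11 -> fork_pos = 0 + 11 = 11. Reached multiple(s) of 4: 4, 8 -> fragments 1-2 completed (2 total).
Step 2: advance 3 -> fork_pos = 11 + 3 = 14. Reached multiple(s) of 4: 12 -> fragment 3 completed (3 total).
Step 3: advance 5 -> fork_pos = 14 + 5 = 19. Reached multiple(s) of 4: 16 -> fragment 4 completed (4 total).
4 fragment(s) completed, covering template[0:16] (4 x 4 = 16). The next fragment, fragment 5, covers template[16:20], so it starts at position 16.

Answer: 16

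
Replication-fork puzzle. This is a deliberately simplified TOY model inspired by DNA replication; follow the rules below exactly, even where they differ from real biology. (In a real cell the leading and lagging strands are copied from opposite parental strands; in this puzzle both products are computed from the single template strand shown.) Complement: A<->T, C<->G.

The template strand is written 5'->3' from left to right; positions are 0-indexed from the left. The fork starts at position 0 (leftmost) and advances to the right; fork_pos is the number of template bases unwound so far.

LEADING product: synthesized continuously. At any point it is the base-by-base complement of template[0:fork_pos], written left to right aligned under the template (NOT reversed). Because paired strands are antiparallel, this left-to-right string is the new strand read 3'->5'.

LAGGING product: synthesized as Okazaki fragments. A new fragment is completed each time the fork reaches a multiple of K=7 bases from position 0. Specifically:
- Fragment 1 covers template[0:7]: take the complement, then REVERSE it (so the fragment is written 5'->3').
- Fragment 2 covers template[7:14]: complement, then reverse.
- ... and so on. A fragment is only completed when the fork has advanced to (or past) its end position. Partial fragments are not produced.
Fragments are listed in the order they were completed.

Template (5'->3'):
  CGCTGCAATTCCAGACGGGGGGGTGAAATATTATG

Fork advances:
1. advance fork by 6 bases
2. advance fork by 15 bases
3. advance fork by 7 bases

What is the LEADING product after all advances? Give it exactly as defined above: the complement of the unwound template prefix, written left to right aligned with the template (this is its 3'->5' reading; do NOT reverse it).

Answer: GCGACGTTAAGGTCTGCCCCCCCACTTT

Derivation:
Step 1: advance 6 -> fork_pos = 0 + 6 = 6.
Step 2: advance 15 -> fork_pos = 6 + 15 = 21.
Step 3: advance 7 -> fork_pos = 21 + 7 = 28.
Unwound prefix: template[0:28] = CGCTGCAATTCCAGACGGGGGGGTGAAA
Complement it base by base (A<->T, C<->G), keeping left-to-right order:
  [0:5] CGCTG -> GCGAC
  [5:10] CAATT -> GTTAA
  [10:15] CCAGA -> GGTCT
  [15:20] CGGGG -> GCCCC
  [20:25] GGGTG -> CCCAC
  [25:28] AAA -> TTT
Concatenate: GCGACGTTAAGGTCTGCCCCCCCACTTT (length 28; written aligned with the template, i.e. 3'->5').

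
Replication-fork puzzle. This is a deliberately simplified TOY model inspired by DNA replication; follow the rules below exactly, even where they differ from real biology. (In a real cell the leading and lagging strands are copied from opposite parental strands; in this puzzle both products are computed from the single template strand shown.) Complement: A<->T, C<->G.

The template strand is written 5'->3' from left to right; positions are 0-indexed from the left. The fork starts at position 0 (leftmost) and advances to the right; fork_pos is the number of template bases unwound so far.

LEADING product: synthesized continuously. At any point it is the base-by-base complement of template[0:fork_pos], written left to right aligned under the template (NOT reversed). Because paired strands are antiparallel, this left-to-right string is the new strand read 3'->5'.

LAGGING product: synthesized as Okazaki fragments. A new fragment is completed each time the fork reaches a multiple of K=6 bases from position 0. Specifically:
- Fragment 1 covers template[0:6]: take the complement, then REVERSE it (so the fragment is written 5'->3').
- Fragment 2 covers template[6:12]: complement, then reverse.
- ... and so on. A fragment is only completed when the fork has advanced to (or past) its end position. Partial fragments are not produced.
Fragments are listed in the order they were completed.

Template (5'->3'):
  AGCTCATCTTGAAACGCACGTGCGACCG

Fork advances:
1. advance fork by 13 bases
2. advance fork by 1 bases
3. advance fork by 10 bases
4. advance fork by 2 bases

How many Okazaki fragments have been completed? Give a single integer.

Step 1: advance 13 -> fork_pos = 0 + 13 = 13. Reached multiple(s) of 6: 6, 12 -> fragments 1-2 completed (2 total).
Step 2: advance 1 -> fork_pos = 13 + 1 = 14. Next multiple of 6 is 18 (not reached); still 2 fragment(s).
Step 3: advance 10 -> fork_pos = 14 + 10 = 24. Reached multiple(s) of 6: 18, 24 -> fragments 3-4 completed (4 total).
Step 4: advance 2 -> fork_pos = 24 + 2 = 26. Next multiple of 6 is 30 (not reached); still 4 fragment(s).
Check: final fork_pos = 26; the multiples of 6 that are <= 26 are 6..24 -> 26 // 6 = 4 completed fragment(s).

Answer: 4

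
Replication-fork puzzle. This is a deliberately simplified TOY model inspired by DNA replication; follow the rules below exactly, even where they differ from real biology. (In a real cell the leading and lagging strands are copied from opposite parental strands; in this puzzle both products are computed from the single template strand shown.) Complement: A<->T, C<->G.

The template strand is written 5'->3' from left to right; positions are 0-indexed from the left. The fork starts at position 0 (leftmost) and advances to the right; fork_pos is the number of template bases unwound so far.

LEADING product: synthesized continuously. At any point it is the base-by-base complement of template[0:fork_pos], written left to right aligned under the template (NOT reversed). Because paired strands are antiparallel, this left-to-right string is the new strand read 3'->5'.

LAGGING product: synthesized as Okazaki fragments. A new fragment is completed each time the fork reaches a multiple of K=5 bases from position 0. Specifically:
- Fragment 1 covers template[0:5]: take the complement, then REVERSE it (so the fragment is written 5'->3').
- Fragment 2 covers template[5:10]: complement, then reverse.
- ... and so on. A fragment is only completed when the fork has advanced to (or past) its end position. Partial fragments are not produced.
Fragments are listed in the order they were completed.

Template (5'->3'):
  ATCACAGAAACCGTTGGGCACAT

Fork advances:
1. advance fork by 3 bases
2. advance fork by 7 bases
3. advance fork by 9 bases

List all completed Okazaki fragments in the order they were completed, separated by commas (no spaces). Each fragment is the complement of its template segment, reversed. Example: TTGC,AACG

Answer: GTGAT,TTTCT,AACGG

Derivation:
Step 1: advance 3 -> fork_pos = 0 + 3 = 3. Next multiple of 5 is 5 (not reached); still 0 fragment(s).
Step 2: advance 7 -> fork_pos = 3 + 7 = 10. Reached multiple(s) of 5: 5, 10 -> fragments 1-2 completed (2 total).
Step 3: advance 9 -> fork_pos = 10 + 9 = 19. Reached multiple(s) of 5: 15 -> fragment 3 completed (3 total).
Final fork_pos = 19, so 3 fragment(s) are complete. Build each: template segment -> complement -> reverse.
Fragment 1: template[0:5] = ATCAC -> complement TAGTG -> reversed GTGAT
Fragment 2: template[5:10] = AGAAA -> complement TCTTT -> reversed TTTCT
Fragment 3: template[10:15] = CCGTT -> complement GGCAA -> reversed AACGG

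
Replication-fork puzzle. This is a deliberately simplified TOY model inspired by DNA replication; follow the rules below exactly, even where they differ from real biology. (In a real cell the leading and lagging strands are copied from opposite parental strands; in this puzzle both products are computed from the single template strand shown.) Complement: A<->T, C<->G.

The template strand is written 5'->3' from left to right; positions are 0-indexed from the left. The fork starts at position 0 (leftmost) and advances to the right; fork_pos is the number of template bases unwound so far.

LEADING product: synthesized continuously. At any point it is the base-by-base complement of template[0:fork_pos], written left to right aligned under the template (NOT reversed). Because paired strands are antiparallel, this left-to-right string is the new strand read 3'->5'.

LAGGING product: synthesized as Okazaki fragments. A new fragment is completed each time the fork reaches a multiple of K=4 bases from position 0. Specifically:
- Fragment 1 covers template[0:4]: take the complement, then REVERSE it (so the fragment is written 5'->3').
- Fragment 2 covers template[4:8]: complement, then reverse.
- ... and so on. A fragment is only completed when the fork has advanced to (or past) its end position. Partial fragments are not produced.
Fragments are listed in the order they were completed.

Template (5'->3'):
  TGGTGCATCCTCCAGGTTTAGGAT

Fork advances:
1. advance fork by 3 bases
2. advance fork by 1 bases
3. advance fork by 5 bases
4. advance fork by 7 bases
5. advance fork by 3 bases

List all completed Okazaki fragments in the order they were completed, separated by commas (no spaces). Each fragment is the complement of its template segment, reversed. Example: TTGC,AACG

Answer: ACCA,ATGC,GAGG,CCTG

Derivation:
Step 1: advance 3 -> fork_pos = 0 + 3 = 3. Next multiple of 4 is 4 (not reached); still 0 fragment(s).
Step 2: advance 1 -> fork_pos = 3 + 1 = 4. Reached multiple(s) of 4: 4 -> fragment 1 completed (1 total).
Step 3: advance 5 -> fork_pos = 4 + 5 = 9. Reached multiple(s) of 4: 8 -> fragment 2 completed (2 total).
Step 4: advance 7 -> fork_pos = 9 + 7 = 16. Reached multiple(s) of 4: 12, 16 -> fragments 3-4 completed (4 total).
Step 5: advance 3 -> fork_pos = 16 + 3 = 19. Next multiple of 4 is 20 (not reached); still 4 fragment(s).
Final fork_pos = 19, so 4 fragment(s) are complete. Build each: template segment -> complement -> reverse.
Fragment 1: template[0:4] = TGGT -> complement ACCA -> reversed ACCA
Fragment 2: template[4:8] = GCAT -> complement CGTA -> reversed ATGC
Fragment 3: template[8:12] = CCTC -> complement GGAG -> reversed GAGG
Fragment 4: template[12:16] = CAGG -> complement GTCC -> reversed CCTG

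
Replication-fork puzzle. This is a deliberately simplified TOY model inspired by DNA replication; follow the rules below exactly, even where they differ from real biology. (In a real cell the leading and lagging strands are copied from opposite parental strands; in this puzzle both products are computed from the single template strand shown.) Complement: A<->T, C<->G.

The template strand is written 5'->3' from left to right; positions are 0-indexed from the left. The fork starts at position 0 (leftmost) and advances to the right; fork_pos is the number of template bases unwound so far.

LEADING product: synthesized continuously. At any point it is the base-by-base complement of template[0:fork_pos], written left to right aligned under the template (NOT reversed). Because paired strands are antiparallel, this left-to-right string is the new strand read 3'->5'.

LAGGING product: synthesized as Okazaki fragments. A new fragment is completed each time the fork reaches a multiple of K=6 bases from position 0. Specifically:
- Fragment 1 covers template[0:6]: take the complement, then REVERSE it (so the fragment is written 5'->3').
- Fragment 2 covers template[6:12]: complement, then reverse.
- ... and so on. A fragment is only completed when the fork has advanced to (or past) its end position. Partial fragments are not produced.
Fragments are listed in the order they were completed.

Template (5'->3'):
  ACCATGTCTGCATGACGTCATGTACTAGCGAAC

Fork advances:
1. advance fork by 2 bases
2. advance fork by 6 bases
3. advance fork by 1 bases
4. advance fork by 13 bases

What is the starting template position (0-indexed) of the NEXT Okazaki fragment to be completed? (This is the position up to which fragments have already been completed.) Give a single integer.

Step 1: advance 2 -> fork_pos = 0 + 2 = 2. Next multiple of 6 is 6 (not reached); still 0 fragment(s).
Step 2: advance 6 -> fork_pos = 2 + 6 = 8. Reached multiple(s) of 6: 6 -> fragment 1 completed (1 total).
Step 3: advance 1 -> fork_pos = 8 + 1 = 9. Next multiple of 6 is 12 (not reached); still 1 fragment(s).
Step 4: advance 13 -> fork_pos = 9 + 13 = 22. Reached multiple(s) of 6: 12, 18 -> fragments 2-3 completed (3 total).
3 fragment(s) completed, covering template[0:18] (3 x 6 = 18). The next fragment, fragment 4, covers template[18:24], so it starts at position 18.

Answer: 18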